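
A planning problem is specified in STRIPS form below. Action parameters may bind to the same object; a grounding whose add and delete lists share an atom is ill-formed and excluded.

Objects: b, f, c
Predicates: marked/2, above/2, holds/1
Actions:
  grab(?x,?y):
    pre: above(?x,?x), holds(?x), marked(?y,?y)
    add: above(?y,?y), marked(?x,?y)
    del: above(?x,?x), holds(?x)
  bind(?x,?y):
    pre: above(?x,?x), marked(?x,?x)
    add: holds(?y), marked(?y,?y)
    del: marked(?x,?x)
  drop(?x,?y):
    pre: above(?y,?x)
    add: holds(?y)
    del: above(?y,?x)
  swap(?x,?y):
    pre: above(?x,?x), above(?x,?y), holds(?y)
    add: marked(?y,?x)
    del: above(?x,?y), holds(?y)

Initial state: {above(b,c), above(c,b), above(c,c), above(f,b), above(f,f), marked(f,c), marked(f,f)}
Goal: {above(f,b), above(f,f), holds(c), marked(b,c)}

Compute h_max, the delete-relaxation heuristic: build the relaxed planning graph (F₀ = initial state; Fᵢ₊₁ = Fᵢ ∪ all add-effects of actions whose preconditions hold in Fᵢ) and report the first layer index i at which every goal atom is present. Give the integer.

F0 = init (7 atoms)
F1 = F0 ∪ {holds(b), holds(c), holds(f), marked(b,b), marked(c,c)}  (12 atoms)
F2 = F1 ∪ {above(b,b), marked(b,c), marked(b,f), marked(c,b), marked(c,f), marked(f,b)}  (18 atoms)
goal ⊆ F2  ⇒  h_max = 2

2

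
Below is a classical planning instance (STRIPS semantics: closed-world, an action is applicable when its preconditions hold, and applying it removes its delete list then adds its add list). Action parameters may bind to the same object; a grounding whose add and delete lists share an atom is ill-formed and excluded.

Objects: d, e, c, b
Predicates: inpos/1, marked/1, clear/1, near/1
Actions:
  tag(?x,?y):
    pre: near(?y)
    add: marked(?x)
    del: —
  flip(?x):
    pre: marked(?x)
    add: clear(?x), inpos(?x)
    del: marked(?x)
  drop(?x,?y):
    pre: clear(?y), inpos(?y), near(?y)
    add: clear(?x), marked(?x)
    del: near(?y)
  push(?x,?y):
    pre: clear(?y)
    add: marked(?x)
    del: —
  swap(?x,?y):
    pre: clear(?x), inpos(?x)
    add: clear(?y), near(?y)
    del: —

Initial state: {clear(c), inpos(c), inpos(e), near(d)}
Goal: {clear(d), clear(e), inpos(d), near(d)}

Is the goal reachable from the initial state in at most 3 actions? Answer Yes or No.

1. tag(d,d)  →  {clear(c), inpos(c), inpos(e), marked(d), near(d)}
2. flip(d)  →  {clear(c), clear(d), inpos(c), inpos(d), inpos(e), near(d)}
3. swap(d,e)  →  {clear(c), clear(d), clear(e), inpos(c), inpos(d), inpos(e), near(d), near(e)}
optimal plan length = 3; 3 ≤ 3

Yes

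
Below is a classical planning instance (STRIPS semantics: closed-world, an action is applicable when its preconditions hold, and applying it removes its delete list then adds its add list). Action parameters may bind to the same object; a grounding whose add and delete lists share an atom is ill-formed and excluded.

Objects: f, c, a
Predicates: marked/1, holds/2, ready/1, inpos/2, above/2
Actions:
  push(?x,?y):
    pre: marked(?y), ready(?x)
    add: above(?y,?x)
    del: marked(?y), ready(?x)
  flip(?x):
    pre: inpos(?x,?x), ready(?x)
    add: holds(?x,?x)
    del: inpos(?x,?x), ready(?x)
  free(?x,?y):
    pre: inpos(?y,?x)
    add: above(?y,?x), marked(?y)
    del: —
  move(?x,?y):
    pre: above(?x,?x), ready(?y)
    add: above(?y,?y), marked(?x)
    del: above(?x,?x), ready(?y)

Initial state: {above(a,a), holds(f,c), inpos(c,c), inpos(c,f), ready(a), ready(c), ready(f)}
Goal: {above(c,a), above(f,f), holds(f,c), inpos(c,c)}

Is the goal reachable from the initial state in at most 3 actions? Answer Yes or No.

1. free(f,c)  →  {above(a,a), above(c,f), holds(f,c), inpos(c,c), inpos(c,f), marked(c), ready(a), ready(c), ready(f)}
2. push(a,c)  →  {above(a,a), above(c,a), above(c,f), holds(f,c), inpos(c,c), inpos(c,f), ready(c), ready(f)}
3. move(a,f)  →  {above(c,a), above(c,f), above(f,f), holds(f,c), inpos(c,c), inpos(c,f), marked(a), ready(c)}
optimal plan length = 3; 3 ≤ 3

Yes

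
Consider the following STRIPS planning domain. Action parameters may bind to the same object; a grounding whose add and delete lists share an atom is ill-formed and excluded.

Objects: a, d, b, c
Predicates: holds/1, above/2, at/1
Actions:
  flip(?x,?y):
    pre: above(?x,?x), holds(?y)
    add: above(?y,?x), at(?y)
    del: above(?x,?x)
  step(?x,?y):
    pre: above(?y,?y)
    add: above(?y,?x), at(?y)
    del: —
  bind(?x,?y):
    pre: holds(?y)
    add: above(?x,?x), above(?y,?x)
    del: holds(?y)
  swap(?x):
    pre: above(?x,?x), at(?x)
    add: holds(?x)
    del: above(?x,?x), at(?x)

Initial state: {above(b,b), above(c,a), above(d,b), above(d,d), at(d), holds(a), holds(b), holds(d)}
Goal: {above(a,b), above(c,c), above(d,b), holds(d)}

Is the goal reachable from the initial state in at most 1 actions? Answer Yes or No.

1. flip(b,a)  →  {above(a,b), above(c,a), above(d,b), above(d,d), at(a), at(d), holds(a), holds(b), holds(d)}
2. bind(c,a)  →  {above(a,b), above(a,c), above(c,a), above(c,c), above(d,b), above(d,d), at(a), at(d), holds(b), holds(d)}
optimal plan length = 2; 2 > 1

No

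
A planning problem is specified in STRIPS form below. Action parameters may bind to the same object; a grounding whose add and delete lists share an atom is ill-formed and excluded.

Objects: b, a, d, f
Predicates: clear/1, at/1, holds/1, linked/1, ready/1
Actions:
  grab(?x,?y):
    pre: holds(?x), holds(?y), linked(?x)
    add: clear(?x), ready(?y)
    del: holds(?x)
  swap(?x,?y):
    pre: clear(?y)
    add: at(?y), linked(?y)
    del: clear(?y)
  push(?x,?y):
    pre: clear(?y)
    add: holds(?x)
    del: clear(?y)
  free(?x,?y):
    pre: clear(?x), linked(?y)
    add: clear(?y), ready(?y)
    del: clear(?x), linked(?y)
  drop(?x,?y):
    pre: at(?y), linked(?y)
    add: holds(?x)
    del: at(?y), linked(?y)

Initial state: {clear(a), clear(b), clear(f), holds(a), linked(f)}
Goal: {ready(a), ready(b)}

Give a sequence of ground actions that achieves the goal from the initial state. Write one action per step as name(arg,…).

swap(b,b); swap(b,a); grab(a,a); free(a,b)

1. swap(b,b)  →  {at(b), clear(a), clear(f), holds(a), linked(b), linked(f)}
2. swap(b,a)  →  {at(a), at(b), clear(f), holds(a), linked(a), linked(b), linked(f)}
3. grab(a,a)  →  {at(a), at(b), clear(a), clear(f), linked(a), linked(b), linked(f), ready(a)}
4. free(a,b)  →  {at(a), at(b), clear(b), clear(f), linked(a), linked(f), ready(a), ready(b)}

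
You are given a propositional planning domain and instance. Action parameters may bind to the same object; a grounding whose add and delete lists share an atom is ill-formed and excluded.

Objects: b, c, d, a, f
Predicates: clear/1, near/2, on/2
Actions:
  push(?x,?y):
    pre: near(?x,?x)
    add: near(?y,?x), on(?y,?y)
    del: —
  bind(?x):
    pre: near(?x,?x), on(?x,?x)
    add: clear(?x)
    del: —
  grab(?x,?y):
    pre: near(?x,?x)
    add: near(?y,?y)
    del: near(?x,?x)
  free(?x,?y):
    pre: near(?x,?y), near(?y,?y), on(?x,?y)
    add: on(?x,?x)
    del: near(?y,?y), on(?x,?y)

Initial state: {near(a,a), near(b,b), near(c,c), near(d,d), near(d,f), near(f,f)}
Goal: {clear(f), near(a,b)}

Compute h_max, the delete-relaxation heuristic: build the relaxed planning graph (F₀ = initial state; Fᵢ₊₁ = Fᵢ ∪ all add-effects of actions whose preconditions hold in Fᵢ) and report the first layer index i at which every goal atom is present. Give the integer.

F0 = init (6 atoms)
F1 = F0 ∪ {near(a,b), near(a,c), near(a,d), near(a,f), near(b,a), near(b,c), near(b,d), near(b,f), near(c,a), near(c,b), near(c,d), near(c,f), near(d,a), near(d,b), near(d,c), near(f,a), near(f,b), near(f,c), near(f,d), on(a,a), on(b,b), on(c,c), on(d,d), on(f,f)}  (30 atoms)
F2 = F1 ∪ {clear(a), clear(b), clear(c), clear(d), clear(f)}  (35 atoms)
goal ⊆ F2  ⇒  h_max = 2

2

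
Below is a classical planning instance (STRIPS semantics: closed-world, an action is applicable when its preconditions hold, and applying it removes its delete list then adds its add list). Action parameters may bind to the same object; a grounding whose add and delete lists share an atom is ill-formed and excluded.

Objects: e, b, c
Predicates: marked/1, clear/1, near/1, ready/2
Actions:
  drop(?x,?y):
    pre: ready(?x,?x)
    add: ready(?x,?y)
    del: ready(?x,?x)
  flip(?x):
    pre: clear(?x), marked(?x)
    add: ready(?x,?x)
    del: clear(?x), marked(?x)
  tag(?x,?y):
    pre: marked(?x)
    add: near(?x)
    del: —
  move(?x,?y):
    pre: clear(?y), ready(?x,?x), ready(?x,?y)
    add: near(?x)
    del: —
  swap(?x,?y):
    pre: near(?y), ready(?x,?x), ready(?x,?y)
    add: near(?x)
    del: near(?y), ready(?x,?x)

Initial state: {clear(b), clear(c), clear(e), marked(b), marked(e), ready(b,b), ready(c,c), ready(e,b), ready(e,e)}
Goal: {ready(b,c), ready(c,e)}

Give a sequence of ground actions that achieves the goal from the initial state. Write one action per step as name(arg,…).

drop(b,c); drop(c,e)

1. drop(b,c)  →  {clear(b), clear(c), clear(e), marked(b), marked(e), ready(b,c), ready(c,c), ready(e,b), ready(e,e)}
2. drop(c,e)  →  {clear(b), clear(c), clear(e), marked(b), marked(e), ready(b,c), ready(c,e), ready(e,b), ready(e,e)}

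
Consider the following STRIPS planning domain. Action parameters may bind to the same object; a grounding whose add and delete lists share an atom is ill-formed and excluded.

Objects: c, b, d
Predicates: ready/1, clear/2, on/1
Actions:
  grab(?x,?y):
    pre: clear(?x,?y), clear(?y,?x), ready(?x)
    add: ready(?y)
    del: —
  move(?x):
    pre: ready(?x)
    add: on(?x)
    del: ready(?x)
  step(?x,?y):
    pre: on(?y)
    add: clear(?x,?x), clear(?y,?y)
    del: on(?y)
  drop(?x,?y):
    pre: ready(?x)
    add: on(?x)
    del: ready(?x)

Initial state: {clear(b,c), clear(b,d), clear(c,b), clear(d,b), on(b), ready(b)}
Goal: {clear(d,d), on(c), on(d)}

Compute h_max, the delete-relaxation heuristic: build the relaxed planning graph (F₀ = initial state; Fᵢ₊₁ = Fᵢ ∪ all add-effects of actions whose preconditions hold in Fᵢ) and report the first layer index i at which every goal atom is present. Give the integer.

2

F0 = init (6 atoms)
F1 = F0 ∪ {clear(b,b), clear(c,c), clear(d,d), ready(c), ready(d)}  (11 atoms)
F2 = F1 ∪ {on(c), on(d)}  (13 atoms)
goal ⊆ F2  ⇒  h_max = 2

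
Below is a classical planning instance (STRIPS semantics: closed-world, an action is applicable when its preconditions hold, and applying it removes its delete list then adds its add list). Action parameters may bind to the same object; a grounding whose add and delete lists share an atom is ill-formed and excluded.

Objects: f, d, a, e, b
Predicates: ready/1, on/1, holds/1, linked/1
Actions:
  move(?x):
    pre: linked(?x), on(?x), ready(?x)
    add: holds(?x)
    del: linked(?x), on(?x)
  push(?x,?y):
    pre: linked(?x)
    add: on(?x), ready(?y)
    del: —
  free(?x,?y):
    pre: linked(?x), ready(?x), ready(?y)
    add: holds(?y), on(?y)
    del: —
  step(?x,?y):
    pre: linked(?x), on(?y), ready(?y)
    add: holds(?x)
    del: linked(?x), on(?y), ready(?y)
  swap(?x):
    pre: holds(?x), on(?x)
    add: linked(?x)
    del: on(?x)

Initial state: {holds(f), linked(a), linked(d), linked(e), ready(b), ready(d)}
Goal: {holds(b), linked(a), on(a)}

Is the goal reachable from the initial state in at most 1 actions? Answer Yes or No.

No

1. push(a,f)  →  {holds(f), linked(a), linked(d), linked(e), on(a), ready(b), ready(d), ready(f)}
2. free(d,b)  →  {holds(b), holds(f), linked(a), linked(d), linked(e), on(a), on(b), ready(b), ready(d), ready(f)}
optimal plan length = 2; 2 > 1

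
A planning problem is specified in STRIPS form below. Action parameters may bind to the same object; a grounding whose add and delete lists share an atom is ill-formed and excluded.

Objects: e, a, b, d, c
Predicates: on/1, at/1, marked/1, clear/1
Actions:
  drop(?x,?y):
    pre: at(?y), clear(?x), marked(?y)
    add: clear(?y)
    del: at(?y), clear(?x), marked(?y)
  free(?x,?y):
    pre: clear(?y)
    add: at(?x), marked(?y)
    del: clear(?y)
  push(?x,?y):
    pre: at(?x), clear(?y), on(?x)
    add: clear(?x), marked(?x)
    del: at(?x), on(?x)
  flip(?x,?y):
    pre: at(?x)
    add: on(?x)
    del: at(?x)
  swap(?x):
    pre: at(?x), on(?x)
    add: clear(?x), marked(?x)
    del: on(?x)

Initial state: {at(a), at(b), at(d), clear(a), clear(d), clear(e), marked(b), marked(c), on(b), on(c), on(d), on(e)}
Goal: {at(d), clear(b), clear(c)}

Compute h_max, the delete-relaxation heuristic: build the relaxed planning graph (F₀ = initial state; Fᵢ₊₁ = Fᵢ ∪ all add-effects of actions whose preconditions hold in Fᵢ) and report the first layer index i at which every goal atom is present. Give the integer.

F0 = init (12 atoms)
F1 = F0 ∪ {at(c), at(e), clear(b), marked(a), marked(d), marked(e), on(a)}  (19 atoms)
F2 = F1 ∪ {clear(c)}  (20 atoms)
goal ⊆ F2  ⇒  h_max = 2

2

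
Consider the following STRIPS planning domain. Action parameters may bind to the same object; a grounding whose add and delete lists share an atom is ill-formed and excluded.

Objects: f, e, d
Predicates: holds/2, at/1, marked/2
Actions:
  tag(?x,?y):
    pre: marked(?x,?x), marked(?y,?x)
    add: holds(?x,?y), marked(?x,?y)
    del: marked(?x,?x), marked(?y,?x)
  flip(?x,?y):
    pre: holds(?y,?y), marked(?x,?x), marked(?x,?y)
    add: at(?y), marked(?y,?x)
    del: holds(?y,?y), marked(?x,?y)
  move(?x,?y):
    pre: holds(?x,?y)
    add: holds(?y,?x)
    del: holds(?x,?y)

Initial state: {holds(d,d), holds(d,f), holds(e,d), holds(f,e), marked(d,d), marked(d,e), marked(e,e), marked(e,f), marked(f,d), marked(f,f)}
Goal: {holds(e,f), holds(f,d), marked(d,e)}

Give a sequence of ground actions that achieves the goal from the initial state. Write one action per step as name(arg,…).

1. move(f,e)  →  {holds(d,d), holds(d,f), holds(e,d), holds(e,f), marked(d,d), marked(d,e), marked(e,e), marked(e,f), marked(f,d), marked(f,f)}
2. move(d,f)  →  {holds(d,d), holds(e,d), holds(e,f), holds(f,d), marked(d,d), marked(d,e), marked(e,e), marked(e,f), marked(f,d), marked(f,f)}

move(f,e); move(d,f)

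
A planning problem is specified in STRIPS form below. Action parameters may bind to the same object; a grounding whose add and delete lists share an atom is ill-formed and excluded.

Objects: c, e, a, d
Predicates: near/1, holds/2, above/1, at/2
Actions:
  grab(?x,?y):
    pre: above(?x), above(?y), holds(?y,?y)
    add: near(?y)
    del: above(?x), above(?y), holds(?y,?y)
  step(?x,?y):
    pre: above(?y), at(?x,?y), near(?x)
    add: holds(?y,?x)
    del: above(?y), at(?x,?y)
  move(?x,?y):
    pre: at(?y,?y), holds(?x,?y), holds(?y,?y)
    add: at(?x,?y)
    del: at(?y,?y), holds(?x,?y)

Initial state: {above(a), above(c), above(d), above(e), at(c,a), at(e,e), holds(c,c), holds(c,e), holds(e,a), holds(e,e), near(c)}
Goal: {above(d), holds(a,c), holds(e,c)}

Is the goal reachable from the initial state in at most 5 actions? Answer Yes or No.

Yes

1. step(c,a)  →  {above(c), above(d), above(e), at(e,e), holds(a,c), holds(c,c), holds(c,e), holds(e,a), holds(e,e), near(c)}
2. move(c,e)  →  {above(c), above(d), above(e), at(c,e), holds(a,c), holds(c,c), holds(e,a), holds(e,e), near(c)}
3. step(c,e)  →  {above(c), above(d), holds(a,c), holds(c,c), holds(e,a), holds(e,c), holds(e,e), near(c)}
optimal plan length = 3; 3 ≤ 5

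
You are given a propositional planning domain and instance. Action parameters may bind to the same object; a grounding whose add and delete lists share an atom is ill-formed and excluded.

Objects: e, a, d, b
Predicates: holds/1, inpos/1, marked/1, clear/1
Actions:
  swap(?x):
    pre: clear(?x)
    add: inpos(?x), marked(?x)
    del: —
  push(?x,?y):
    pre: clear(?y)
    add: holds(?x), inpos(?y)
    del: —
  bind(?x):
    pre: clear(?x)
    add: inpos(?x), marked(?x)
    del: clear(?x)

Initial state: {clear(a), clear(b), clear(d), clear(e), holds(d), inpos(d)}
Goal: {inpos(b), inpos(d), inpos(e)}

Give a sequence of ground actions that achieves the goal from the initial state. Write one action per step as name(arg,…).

1. swap(e)  →  {clear(a), clear(b), clear(d), clear(e), holds(d), inpos(d), inpos(e), marked(e)}
2. swap(b)  →  {clear(a), clear(b), clear(d), clear(e), holds(d), inpos(b), inpos(d), inpos(e), marked(b), marked(e)}

swap(e); swap(b)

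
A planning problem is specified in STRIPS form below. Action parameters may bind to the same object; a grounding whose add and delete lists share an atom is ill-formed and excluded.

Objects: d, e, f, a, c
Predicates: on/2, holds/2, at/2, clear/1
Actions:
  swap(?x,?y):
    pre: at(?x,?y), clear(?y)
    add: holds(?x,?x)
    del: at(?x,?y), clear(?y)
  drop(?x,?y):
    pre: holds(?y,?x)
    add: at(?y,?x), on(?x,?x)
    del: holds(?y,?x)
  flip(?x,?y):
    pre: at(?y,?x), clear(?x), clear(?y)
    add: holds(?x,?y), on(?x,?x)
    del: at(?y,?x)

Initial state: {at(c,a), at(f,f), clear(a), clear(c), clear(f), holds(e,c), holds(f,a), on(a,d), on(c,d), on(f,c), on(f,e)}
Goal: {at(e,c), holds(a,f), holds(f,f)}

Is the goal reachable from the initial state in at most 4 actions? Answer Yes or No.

1. drop(a,f)  →  {at(c,a), at(f,a), at(f,f), clear(a), clear(c), clear(f), holds(e,c), on(a,a), on(a,d), on(c,d), on(f,c), on(f,e)}
2. drop(c,e)  →  {at(c,a), at(e,c), at(f,a), at(f,f), clear(a), clear(c), clear(f), on(a,a), on(a,d), on(c,c), on(c,d), on(f,c), on(f,e)}
3. flip(f,f)  →  {at(c,a), at(e,c), at(f,a), clear(a), clear(c), clear(f), holds(f,f), on(a,a), on(a,d), on(c,c), on(c,d), on(f,c), on(f,e), on(f,f)}
4. flip(a,f)  →  {at(c,a), at(e,c), clear(a), clear(c), clear(f), holds(a,f), holds(f,f), on(a,a), on(a,d), on(c,c), on(c,d), on(f,c), on(f,e), on(f,f)}
optimal plan length = 4; 4 ≤ 4

Yes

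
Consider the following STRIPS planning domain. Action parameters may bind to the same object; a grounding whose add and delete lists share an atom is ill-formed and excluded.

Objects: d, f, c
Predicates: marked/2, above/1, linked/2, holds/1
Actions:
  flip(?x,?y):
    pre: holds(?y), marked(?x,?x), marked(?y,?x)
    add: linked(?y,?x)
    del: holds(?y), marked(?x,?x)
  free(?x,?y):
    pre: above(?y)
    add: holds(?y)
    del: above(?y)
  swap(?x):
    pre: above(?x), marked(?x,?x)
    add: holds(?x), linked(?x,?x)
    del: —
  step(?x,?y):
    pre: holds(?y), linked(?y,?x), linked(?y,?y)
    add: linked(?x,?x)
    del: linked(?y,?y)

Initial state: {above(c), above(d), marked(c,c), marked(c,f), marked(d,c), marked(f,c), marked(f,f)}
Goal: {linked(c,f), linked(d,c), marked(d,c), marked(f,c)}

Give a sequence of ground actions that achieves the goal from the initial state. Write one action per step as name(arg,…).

1. free(d,d)  →  {above(c), holds(d), marked(c,c), marked(c,f), marked(d,c), marked(f,c), marked(f,f)}
2. flip(c,d)  →  {above(c), linked(d,c), marked(c,f), marked(d,c), marked(f,c), marked(f,f)}
3. free(d,c)  →  {holds(c), linked(d,c), marked(c,f), marked(d,c), marked(f,c), marked(f,f)}
4. flip(f,c)  →  {linked(c,f), linked(d,c), marked(c,f), marked(d,c), marked(f,c)}

free(d,d); flip(c,d); free(d,c); flip(f,c)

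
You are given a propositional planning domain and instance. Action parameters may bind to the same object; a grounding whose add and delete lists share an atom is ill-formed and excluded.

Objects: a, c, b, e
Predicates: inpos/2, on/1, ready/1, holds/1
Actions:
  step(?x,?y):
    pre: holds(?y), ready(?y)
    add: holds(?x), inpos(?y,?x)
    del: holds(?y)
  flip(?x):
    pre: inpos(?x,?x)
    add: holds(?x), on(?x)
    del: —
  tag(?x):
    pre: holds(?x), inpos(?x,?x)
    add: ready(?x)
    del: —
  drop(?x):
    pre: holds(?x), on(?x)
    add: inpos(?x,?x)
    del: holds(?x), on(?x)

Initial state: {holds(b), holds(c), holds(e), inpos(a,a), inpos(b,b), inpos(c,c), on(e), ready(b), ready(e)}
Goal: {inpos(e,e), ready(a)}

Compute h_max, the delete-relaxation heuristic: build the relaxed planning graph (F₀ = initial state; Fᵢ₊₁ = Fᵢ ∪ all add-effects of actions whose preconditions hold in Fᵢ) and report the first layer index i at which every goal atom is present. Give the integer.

2

F0 = init (9 atoms)
F1 = F0 ∪ {holds(a), inpos(b,a), inpos(b,c), inpos(b,e), inpos(e,a), inpos(e,b), inpos(e,c), inpos(e,e), on(a), on(b), on(c), ready(c)}  (21 atoms)
F2 = F1 ∪ {inpos(c,a), inpos(c,b), inpos(c,e), ready(a)}  (25 atoms)
goal ⊆ F2  ⇒  h_max = 2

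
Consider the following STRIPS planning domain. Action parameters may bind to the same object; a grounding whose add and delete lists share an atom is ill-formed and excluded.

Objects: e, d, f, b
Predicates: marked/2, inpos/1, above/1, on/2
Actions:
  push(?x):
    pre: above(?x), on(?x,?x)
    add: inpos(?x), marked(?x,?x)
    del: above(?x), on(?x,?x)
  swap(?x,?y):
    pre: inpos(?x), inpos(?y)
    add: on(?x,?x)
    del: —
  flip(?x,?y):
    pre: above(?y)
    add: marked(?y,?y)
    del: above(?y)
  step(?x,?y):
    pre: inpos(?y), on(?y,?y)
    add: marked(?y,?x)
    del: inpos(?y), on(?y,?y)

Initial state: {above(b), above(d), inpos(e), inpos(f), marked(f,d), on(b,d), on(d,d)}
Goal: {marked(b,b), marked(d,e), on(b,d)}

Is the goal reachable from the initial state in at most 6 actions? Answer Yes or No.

1. push(d)  →  {above(b), inpos(d), inpos(e), inpos(f), marked(d,d), marked(f,d), on(b,d)}
2. swap(d,e)  →  {above(b), inpos(d), inpos(e), inpos(f), marked(d,d), marked(f,d), on(b,d), on(d,d)}
3. flip(e,b)  →  {inpos(d), inpos(e), inpos(f), marked(b,b), marked(d,d), marked(f,d), on(b,d), on(d,d)}
4. step(e,d)  →  {inpos(e), inpos(f), marked(b,b), marked(d,d), marked(d,e), marked(f,d), on(b,d)}
optimal plan length = 4; 4 ≤ 6

Yes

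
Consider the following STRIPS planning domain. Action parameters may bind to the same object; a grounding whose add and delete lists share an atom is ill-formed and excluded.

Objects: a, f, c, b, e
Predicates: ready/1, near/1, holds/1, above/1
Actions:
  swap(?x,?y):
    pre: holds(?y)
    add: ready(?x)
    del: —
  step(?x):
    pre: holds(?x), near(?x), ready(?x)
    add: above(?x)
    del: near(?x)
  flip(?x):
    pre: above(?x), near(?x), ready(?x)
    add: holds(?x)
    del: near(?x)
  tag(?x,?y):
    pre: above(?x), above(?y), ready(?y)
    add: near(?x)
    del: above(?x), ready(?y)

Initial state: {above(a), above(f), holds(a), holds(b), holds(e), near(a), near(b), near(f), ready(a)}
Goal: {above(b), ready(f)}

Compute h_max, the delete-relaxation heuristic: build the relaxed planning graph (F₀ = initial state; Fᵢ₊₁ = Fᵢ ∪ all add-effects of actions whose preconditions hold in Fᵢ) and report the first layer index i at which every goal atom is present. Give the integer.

2

F0 = init (9 atoms)
F1 = F0 ∪ {ready(b), ready(c), ready(e), ready(f)}  (13 atoms)
F2 = F1 ∪ {above(b), holds(f)}  (15 atoms)
goal ⊆ F2  ⇒  h_max = 2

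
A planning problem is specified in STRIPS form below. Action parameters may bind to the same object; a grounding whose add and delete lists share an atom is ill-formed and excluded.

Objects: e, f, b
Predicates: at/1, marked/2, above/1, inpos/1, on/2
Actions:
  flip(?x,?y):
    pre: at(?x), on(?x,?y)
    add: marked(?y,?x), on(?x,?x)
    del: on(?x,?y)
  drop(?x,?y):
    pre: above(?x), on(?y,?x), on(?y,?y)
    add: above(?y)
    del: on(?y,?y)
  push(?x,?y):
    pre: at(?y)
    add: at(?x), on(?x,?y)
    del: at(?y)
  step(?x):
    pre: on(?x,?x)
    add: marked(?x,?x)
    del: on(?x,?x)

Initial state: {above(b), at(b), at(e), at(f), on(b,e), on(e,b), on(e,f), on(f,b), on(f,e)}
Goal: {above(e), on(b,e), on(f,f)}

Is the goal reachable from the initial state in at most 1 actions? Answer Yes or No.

1. flip(e,f)  →  {above(b), at(b), at(e), at(f), marked(f,e), on(b,e), on(e,b), on(e,e), on(f,b), on(f,e)}
2. flip(f,e)  →  {above(b), at(b), at(e), at(f), marked(e,f), marked(f,e), on(b,e), on(e,b), on(e,e), on(f,b), on(f,f)}
3. drop(b,e)  →  {above(b), above(e), at(b), at(e), at(f), marked(e,f), marked(f,e), on(b,e), on(e,b), on(f,b), on(f,f)}
optimal plan length = 3; 3 > 1

No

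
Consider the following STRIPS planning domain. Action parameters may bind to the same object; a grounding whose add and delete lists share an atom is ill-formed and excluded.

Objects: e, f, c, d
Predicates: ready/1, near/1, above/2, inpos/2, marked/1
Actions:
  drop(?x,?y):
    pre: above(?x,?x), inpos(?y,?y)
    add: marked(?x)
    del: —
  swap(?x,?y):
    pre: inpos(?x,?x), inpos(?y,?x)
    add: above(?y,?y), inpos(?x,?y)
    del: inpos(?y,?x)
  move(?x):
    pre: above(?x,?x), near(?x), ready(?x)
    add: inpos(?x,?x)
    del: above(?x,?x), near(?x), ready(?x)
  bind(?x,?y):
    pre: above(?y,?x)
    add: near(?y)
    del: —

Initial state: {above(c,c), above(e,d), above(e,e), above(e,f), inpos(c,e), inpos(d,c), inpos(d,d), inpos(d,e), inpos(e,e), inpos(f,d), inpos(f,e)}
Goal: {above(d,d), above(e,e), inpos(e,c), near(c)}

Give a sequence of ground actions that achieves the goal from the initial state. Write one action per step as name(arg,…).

swap(e,c); swap(e,d); bind(c,c)

1. swap(e,c)  →  {above(c,c), above(e,d), above(e,e), above(e,f), inpos(d,c), inpos(d,d), inpos(d,e), inpos(e,c), inpos(e,e), inpos(f,d), inpos(f,e)}
2. swap(e,d)  →  {above(c,c), above(d,d), above(e,d), above(e,e), above(e,f), inpos(d,c), inpos(d,d), inpos(e,c), inpos(e,d), inpos(e,e), inpos(f,d), inpos(f,e)}
3. bind(c,c)  →  {above(c,c), above(d,d), above(e,d), above(e,e), above(e,f), inpos(d,c), inpos(d,d), inpos(e,c), inpos(e,d), inpos(e,e), inpos(f,d), inpos(f,e), near(c)}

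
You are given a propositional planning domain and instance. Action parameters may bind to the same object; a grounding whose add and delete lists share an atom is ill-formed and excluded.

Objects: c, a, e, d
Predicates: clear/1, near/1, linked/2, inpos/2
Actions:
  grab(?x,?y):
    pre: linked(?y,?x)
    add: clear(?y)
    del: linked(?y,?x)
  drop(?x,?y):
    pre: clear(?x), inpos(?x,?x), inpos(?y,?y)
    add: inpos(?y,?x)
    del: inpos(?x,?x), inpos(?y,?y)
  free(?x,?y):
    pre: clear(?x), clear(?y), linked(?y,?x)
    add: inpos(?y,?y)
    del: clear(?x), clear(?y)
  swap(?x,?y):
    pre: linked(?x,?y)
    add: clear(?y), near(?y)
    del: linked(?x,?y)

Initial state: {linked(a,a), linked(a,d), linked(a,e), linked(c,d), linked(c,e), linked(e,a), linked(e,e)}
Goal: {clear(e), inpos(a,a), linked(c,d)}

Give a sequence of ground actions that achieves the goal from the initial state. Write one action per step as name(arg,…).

1. grab(a,e)  →  {clear(e), linked(a,a), linked(a,d), linked(a,e), linked(c,d), linked(c,e), linked(e,e)}
2. grab(e,a)  →  {clear(a), clear(e), linked(a,a), linked(a,d), linked(c,d), linked(c,e), linked(e,e)}
3. free(a,a)  →  {clear(e), inpos(a,a), linked(a,a), linked(a,d), linked(c,d), linked(c,e), linked(e,e)}

grab(a,e); grab(e,a); free(a,a)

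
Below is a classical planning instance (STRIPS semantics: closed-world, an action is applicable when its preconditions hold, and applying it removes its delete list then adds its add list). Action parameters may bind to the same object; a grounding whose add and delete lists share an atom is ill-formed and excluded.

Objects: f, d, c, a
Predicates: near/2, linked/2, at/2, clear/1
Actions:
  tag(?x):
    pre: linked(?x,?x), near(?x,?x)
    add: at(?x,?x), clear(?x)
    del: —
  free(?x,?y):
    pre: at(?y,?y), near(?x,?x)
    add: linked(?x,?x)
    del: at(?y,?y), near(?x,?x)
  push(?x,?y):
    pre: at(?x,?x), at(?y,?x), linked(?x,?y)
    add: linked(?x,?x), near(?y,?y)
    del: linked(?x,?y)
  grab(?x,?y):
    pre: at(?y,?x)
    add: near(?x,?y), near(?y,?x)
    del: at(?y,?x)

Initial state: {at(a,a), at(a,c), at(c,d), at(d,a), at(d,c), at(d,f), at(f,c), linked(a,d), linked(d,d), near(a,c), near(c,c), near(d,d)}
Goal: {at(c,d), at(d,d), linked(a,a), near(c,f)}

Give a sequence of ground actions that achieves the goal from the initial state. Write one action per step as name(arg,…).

tag(d); push(a,d); grab(c,f)

1. tag(d)  →  {at(a,a), at(a,c), at(c,d), at(d,a), at(d,c), at(d,d), at(d,f), at(f,c), clear(d), linked(a,d), linked(d,d), near(a,c), near(c,c), near(d,d)}
2. push(a,d)  →  {at(a,a), at(a,c), at(c,d), at(d,a), at(d,c), at(d,d), at(d,f), at(f,c), clear(d), linked(a,a), linked(d,d), near(a,c), near(c,c), near(d,d)}
3. grab(c,f)  →  {at(a,a), at(a,c), at(c,d), at(d,a), at(d,c), at(d,d), at(d,f), clear(d), linked(a,a), linked(d,d), near(a,c), near(c,c), near(c,f), near(d,d), near(f,c)}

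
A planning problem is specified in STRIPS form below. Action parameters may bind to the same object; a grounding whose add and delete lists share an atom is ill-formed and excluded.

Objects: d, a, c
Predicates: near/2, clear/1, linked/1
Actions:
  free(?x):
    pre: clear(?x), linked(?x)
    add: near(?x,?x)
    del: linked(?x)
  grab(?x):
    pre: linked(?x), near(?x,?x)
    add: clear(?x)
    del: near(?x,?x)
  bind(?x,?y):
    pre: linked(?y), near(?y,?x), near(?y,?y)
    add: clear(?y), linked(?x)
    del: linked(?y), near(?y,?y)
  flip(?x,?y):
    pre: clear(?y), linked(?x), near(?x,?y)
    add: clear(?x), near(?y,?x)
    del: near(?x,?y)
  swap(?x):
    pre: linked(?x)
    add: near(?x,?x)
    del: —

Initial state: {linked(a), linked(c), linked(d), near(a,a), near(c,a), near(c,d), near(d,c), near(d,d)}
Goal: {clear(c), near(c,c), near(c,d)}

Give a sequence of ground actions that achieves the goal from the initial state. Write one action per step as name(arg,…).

grab(a); flip(c,a); free(c)

1. grab(a)  →  {clear(a), linked(a), linked(c), linked(d), near(c,a), near(c,d), near(d,c), near(d,d)}
2. flip(c,a)  →  {clear(a), clear(c), linked(a), linked(c), linked(d), near(a,c), near(c,d), near(d,c), near(d,d)}
3. free(c)  →  {clear(a), clear(c), linked(a), linked(d), near(a,c), near(c,c), near(c,d), near(d,c), near(d,d)}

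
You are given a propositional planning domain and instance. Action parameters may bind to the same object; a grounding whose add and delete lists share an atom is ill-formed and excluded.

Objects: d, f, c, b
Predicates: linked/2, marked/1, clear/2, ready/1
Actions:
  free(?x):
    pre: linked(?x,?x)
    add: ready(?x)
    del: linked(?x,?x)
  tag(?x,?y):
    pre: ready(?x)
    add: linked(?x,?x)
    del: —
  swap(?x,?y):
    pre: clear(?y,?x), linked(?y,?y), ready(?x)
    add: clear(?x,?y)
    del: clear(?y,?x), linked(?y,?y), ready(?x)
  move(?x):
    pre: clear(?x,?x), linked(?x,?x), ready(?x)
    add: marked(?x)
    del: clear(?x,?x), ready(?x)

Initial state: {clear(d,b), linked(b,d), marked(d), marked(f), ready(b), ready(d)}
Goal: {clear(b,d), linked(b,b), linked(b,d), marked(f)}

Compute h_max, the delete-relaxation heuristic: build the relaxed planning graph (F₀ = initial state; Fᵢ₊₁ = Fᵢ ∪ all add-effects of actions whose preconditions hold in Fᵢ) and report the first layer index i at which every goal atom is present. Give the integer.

2

F0 = init (6 atoms)
F1 = F0 ∪ {linked(b,b), linked(d,d)}  (8 atoms)
F2 = F1 ∪ {clear(b,d)}  (9 atoms)
goal ⊆ F2  ⇒  h_max = 2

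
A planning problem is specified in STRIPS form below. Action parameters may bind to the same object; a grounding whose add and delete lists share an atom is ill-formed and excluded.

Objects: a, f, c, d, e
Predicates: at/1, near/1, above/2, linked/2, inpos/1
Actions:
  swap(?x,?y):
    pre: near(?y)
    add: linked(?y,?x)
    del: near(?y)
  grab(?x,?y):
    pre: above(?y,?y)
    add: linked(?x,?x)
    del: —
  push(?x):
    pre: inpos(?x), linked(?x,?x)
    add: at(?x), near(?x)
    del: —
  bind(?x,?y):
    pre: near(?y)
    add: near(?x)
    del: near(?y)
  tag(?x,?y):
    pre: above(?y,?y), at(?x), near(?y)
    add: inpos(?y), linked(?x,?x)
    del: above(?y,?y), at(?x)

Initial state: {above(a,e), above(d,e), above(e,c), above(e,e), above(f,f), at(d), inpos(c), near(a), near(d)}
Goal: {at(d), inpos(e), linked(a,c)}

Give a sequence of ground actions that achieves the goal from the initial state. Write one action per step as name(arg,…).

swap(c,a); grab(c,f); push(c); bind(e,c); tag(c,e)

1. swap(c,a)  →  {above(a,e), above(d,e), above(e,c), above(e,e), above(f,f), at(d), inpos(c), linked(a,c), near(d)}
2. grab(c,f)  →  {above(a,e), above(d,e), above(e,c), above(e,e), above(f,f), at(d), inpos(c), linked(a,c), linked(c,c), near(d)}
3. push(c)  →  {above(a,e), above(d,e), above(e,c), above(e,e), above(f,f), at(c), at(d), inpos(c), linked(a,c), linked(c,c), near(c), near(d)}
4. bind(e,c)  →  {above(a,e), above(d,e), above(e,c), above(e,e), above(f,f), at(c), at(d), inpos(c), linked(a,c), linked(c,c), near(d), near(e)}
5. tag(c,e)  →  {above(a,e), above(d,e), above(e,c), above(f,f), at(d), inpos(c), inpos(e), linked(a,c), linked(c,c), near(d), near(e)}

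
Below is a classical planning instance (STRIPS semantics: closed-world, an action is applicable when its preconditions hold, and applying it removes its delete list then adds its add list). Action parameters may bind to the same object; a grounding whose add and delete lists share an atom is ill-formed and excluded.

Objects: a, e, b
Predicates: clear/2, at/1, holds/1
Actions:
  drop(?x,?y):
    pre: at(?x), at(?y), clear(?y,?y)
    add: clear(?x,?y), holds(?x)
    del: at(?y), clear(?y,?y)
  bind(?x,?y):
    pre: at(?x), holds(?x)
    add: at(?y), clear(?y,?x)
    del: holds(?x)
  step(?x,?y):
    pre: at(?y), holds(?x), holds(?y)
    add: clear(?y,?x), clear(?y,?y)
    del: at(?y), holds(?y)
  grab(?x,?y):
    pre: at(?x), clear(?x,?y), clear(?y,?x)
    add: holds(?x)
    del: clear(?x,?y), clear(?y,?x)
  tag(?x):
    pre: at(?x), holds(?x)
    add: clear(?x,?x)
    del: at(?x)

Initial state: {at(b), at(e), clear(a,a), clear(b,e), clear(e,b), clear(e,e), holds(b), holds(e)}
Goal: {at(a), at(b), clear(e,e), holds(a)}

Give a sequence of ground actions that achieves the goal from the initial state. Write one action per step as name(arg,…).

bind(e,a); grab(a,a)

1. bind(e,a)  →  {at(a), at(b), at(e), clear(a,a), clear(a,e), clear(b,e), clear(e,b), clear(e,e), holds(b)}
2. grab(a,a)  →  {at(a), at(b), at(e), clear(a,e), clear(b,e), clear(e,b), clear(e,e), holds(a), holds(b)}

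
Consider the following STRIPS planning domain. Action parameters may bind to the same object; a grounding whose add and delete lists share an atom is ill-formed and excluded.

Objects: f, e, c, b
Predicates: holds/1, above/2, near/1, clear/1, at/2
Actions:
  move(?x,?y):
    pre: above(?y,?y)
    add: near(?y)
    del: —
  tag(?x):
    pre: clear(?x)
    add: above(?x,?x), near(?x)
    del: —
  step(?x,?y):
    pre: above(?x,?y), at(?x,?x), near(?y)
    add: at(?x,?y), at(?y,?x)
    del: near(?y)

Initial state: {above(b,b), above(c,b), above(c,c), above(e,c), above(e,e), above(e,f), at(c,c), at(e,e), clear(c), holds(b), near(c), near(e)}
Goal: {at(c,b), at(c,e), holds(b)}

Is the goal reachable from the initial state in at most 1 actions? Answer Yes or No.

1. move(f,b)  →  {above(b,b), above(c,b), above(c,c), above(e,c), above(e,e), above(e,f), at(c,c), at(e,e), clear(c), holds(b), near(b), near(c), near(e)}
2. step(e,c)  →  {above(b,b), above(c,b), above(c,c), above(e,c), above(e,e), above(e,f), at(c,c), at(c,e), at(e,c), at(e,e), clear(c), holds(b), near(b), near(e)}
3. step(c,b)  →  {above(b,b), above(c,b), above(c,c), above(e,c), above(e,e), above(e,f), at(b,c), at(c,b), at(c,c), at(c,e), at(e,c), at(e,e), clear(c), holds(b), near(e)}
optimal plan length = 3; 3 > 1

No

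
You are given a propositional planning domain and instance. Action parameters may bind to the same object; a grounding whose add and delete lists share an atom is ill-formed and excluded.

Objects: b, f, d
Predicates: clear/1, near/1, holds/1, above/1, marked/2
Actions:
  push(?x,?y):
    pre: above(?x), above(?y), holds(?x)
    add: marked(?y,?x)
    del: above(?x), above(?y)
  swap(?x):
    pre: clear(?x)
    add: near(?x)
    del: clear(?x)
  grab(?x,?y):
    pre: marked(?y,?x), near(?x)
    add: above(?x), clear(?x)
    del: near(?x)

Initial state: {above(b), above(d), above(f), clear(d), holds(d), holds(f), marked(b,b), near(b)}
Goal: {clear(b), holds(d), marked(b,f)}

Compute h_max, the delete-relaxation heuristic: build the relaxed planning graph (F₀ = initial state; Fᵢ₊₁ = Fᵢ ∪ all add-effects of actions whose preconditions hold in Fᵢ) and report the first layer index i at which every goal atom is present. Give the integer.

1

F0 = init (8 atoms)
F1 = F0 ∪ {clear(b), marked(b,d), marked(b,f), marked(d,d), marked(d,f), marked(f,d), marked(f,f), near(d)}  (16 atoms)
goal ⊆ F1  ⇒  h_max = 1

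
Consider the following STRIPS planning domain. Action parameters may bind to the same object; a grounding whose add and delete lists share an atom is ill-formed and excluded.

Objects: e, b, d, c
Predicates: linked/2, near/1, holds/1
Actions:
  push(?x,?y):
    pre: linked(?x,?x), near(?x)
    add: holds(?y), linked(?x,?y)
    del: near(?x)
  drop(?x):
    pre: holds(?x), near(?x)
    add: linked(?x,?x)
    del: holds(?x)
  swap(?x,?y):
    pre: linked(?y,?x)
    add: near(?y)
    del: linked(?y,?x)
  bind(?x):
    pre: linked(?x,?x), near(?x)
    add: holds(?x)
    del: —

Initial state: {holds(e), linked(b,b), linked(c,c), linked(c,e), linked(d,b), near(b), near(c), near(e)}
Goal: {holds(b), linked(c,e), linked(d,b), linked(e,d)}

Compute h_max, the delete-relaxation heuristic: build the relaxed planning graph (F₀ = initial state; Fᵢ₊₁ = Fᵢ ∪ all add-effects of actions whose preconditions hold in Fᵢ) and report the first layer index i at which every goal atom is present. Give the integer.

F0 = init (8 atoms)
F1 = F0 ∪ {holds(b), holds(c), holds(d), linked(b,c), linked(b,d), linked(b,e), linked(c,b), linked(c,d), linked(e,e), near(d)}  (18 atoms)
F2 = F1 ∪ {linked(d,d), linked(e,b), linked(e,c), linked(e,d)}  (22 atoms)
goal ⊆ F2  ⇒  h_max = 2

2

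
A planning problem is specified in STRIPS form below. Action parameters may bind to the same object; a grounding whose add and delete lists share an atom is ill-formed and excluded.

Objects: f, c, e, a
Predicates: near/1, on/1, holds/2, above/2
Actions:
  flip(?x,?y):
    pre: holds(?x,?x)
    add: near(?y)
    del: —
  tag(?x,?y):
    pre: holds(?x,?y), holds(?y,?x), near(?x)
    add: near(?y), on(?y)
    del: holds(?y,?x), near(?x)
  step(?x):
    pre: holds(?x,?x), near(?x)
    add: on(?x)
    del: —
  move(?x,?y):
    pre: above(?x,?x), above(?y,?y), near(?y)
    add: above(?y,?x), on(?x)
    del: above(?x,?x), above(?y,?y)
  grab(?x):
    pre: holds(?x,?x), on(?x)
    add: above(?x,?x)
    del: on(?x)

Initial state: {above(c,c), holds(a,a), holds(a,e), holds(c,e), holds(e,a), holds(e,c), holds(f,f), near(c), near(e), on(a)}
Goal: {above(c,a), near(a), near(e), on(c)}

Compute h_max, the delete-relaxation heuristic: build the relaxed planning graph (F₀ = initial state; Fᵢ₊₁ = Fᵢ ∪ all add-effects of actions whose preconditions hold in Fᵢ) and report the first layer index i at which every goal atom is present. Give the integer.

F0 = init (10 atoms)
F1 = F0 ∪ {above(a,a), near(a), near(f), on(c), on(e)}  (15 atoms)
F2 = F1 ∪ {above(a,c), above(c,a), on(f)}  (18 atoms)
goal ⊆ F2  ⇒  h_max = 2

2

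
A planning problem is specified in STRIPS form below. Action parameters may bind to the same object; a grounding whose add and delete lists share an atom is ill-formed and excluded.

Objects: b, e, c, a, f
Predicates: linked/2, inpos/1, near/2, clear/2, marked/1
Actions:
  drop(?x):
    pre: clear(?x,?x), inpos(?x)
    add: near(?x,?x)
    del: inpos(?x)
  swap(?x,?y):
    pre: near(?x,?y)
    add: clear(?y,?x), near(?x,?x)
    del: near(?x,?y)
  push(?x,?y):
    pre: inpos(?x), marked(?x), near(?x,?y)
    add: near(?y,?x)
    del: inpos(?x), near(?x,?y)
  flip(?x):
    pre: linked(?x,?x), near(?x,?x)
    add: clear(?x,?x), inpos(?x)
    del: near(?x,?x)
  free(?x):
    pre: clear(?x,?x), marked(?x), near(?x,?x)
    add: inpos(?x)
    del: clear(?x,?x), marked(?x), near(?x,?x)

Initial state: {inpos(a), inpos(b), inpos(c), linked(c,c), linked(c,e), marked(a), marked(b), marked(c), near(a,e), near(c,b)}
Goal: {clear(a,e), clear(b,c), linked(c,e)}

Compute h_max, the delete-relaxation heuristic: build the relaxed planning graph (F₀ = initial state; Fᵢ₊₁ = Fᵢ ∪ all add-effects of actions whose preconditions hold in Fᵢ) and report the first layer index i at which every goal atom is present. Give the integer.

F0 = init (10 atoms)
F1 = F0 ∪ {clear(b,c), clear(e,a), near(a,a), near(b,c), near(c,c), near(e,a)}  (16 atoms)
F2 = F1 ∪ {clear(a,e), clear(c,b), clear(c,c), near(b,b), near(e,e)}  (21 atoms)
goal ⊆ F2  ⇒  h_max = 2

2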